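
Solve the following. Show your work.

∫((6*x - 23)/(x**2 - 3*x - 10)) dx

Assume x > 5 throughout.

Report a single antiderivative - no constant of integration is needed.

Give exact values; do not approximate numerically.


Step 1. Decompose ∫((6*x - 23)/(x**2 - 3*x - 10)) dx by partial fractions, (6*x - 23)/(x**2 - 3*x - 10) = 5/(x + 2) + 1/(x - 5): now ∫(1/(x - 5)) dx + ∫(5/(x + 2)) dx.
Step 2. Evaluate the standard form [assuming x > -2]: now 5*log(x + 2) + ∫(1/(x - 5)) dx.
Step 3. Evaluate the standard form [assuming x > 5]: now log(x - 5) + 5*log(x + 2).
Answer: log(x - 5) + 5*log(x + 2).


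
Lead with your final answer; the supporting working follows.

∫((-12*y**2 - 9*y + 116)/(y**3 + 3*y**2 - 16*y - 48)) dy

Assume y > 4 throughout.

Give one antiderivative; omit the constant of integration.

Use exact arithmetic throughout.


The answer is -2*log(y - 4) - 5*log(y + 3) - 5*log(y + 4).
Step 1. Decompose ∫((-12*y**2 - 9*y + 116)/(y**3 + 3*y**2 - 16*y - 48)) dy by partial fractions, (-12*y**2 - 9*y + 116)/(y**3 + 3*y**2 - 16*y - 48) = -5/(y + 4) - 5/(y + 3) - 2/(y - 4): now ∫(-2/(y - 4)) dy + ∫(-5/(y + 3)) dy + ∫(-5/(y + 4)) dy.
Step 2. Evaluate the standard form [assuming y > 4]: now -2*log(y - 4) + ∫(-5/(y + 3)) dy + ∫(-5/(y + 4)) dy.
Step 3. Evaluate the standard form [assuming y > -4]: now -2*log(y - 4) - 5*log(y + 4) + ∫(-5/(y + 3)) dy.
Step 4. Evaluate the standard form [assuming y > -3]: now -2*log(y - 4) - 5*log(y + 3) - 5*log(y + 4).
Answer: -2*log(y - 4) - 5*log(y + 3) - 5*log(y + 4).


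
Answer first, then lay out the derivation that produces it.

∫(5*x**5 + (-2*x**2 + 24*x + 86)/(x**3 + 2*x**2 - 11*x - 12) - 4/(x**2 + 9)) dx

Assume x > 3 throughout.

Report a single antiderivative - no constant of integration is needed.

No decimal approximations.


The answer is 5*x**6/6 + 5*log(x - 3) - 5*log(x + 1) - 2*log(x + 4) - 4*atan(x/3)/3.
Step 1. Rewrite: now ∫(5*x**5) dx + ∫((-2*x**2 + 24*x + 86)/(x**3 + 2*x**2 - 11*x - 12)) dx + ∫(-4/(x**2 + 9)) dx.
Step 2. Decompose ∫((-2*x**2 + 24*x + 86)/(x**3 + 2*x**2 - 11*x - 12)) dx by partial fractions, (-2*x**2 + 24*x + 86)/(x**3 + 2*x**2 - 11*x - 12) = -2/(x + 4) - 5/(x + 1) + 5/(x - 3): now ∫(5*x**5) dx + ∫(5/(x - 3)) dx + ∫(-5/(x + 1)) dx + ∫(-2/(x + 4)) dx + ∫(-4/(x**2 + 9)) dx.
Step 3. Evaluate the standard form [assuming x > -4]: now -2*log(x + 4) + ∫(5*x**5) dx + ∫(5/(x - 3)) dx + ∫(-5/(x + 1)) dx + ∫(-4/(x**2 + 9)) dx.
Step 4. Evaluate the standard form [assuming x > -1]: now -5*log(x + 1) - 2*log(x + 4) + ∫(5*x**5) dx + ∫(5/(x - 3)) dx + ∫(-4/(x**2 + 9)) dx.
Step 5. Evaluate the standard form [assuming x > 3]: now 5*log(x - 3) - 5*log(x + 1) - 2*log(x + 4) + ∫(5*x**5) dx + ∫(-4/(x**2 + 9)) dx.
Step 6. Evaluate the standard form: now 5*log(x - 3) - 5*log(x + 1) - 2*log(x + 4) - 4*atan(x/3)/3 + ∫(5*x**5) dx.
Step 7. Evaluate the standard form: now 5*x**6/6 + 5*log(x - 3) - 5*log(x + 1) - 2*log(x + 4) - 4*atan(x/3)/3.
Answer: 5*x**6/6 + 5*log(x - 3) - 5*log(x + 1) - 2*log(x + 4) - 4*atan(x/3)/3.


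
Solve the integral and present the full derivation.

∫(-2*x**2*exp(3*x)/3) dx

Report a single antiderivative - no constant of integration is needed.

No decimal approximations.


Step 1. Integrate ∫(-2*x**2*exp(3*x)/3) dx by parts with u = x**2, dv = (-2*exp(3*x)/3) dx, so v = -2*exp(3*x)/9: now -2*x**2*exp(3*x)/9 + ∫(4*x*exp(3*x)/9) dx.
Step 2. Integrate ∫(4*x*exp(3*x)/9) dx by parts with u = x, dv = (4*exp(3*x)/9) dx, so v = 4*exp(3*x)/27: now -2*x**2*exp(3*x)/9 + 4*x*exp(3*x)/27 + ∫(-4*exp(3*x)/27) dx.
Step 3. Evaluate the standard form: now -2*x**2*exp(3*x)/9 + 4*x*exp(3*x)/27 - 4*exp(3*x)/81.
Answer: -2*x**2*exp(3*x)/9 + 4*x*exp(3*x)/27 - 4*exp(3*x)/81.


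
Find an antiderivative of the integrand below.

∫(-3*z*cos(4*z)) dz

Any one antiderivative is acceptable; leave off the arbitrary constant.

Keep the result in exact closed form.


Answer: -3*z*sin(4*z)/4 - 3*cos(4*z)/16.


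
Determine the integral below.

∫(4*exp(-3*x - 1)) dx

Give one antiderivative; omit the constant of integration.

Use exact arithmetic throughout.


Answer: -4*exp(-3*x - 1)/3.


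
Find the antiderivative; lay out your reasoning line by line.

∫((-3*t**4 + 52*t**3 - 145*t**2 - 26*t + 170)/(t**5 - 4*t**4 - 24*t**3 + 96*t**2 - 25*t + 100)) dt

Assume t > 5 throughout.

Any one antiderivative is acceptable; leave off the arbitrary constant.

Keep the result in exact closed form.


Step 1. Decompose ∫((-3*t**4 + 52*t**3 - 145*t**2 - 26*t + 170)/(t**5 - 4*t**4 - 24*t**3 + 96*t**2 - 25*t + 100)) dt by partial fractions, (-3*t**4 + 52*t**3 - 145*t**2 - 26*t + 170)/(t**5 - 4*t**4 - 24*t**3 + 96*t**2 - 25*t + 100) = 3/(t**2 + 1) - 5/(t + 5) - 2/(t - 4) + 4/(t - 5): now ∫(4/(t - 5)) dt + ∫(-2/(t - 4)) dt + ∫(-5/(t + 5)) dt + ∫(3/(t**2 + 1)) dt.
Step 2. Evaluate the standard form [assuming t > -5]: now -5*log(t + 5) + ∫(4/(t - 5)) dt + ∫(-2/(t - 4)) dt + ∫(3/(t**2 + 1)) dt.
Step 3. Evaluate the standard form [assuming t > 5]: now 4*log(t - 5) - 5*log(t + 5) + ∫(-2/(t - 4)) dt + ∫(3/(t**2 + 1)) dt.
Step 4. Evaluate the standard form [assuming t > 4]: now 4*log(t - 5) - 2*log(t - 4) - 5*log(t + 5) + ∫(3/(t**2 + 1)) dt.
Step 5. Evaluate the standard form: now 4*log(t - 5) - 2*log(t - 4) - 5*log(t + 5) + 3*atan(t).
Answer: 4*log(t - 5) - 2*log(t - 4) - 5*log(t + 5) + 3*atan(t).


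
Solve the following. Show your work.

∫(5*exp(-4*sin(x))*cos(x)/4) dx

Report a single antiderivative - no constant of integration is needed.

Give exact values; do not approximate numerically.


Step 1. Substitute u = sin(x), turning ∫(5*exp(-4*sin(x))*cos(x)/4) dx into ∫(5*exp(-4*u)/4) du: now ∫(5*exp(-4*u)/4) du.
Step 2. Evaluate the standard form: now -5*exp(-4*u)/16.
Step 3. Substitute back u = sin(x): now -5*exp(-4*sin(x))/16.
Answer: -5*exp(-4*sin(x))/16.


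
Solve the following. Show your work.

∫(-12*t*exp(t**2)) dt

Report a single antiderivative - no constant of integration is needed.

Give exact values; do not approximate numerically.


Step 1. Substitute u = t**2, turning ∫(-12*t*exp(t**2)) dt into ∫(-6*exp(u)) du: now ∫(-6*exp(u)) du.
Step 2. Evaluate the standard form: now -6*exp(u).
Step 3. Substitute back u = t**2: now -6*exp(t**2).
Answer: -6*exp(t**2).


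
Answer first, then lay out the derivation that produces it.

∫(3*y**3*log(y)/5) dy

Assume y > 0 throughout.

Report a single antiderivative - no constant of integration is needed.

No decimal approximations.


The answer is 3*y**4*log(y)/20 - 3*y**4/80.
Step 1. Integrate ∫(3*y**3*log(y)/5) dy by parts with u = log(y), dv = (3*y**3/5) dy, so v = 3*y**4/20 [assuming y > 0]: now 3*y**4*log(y)/20 + ∫(-3*y**3/20) dy.
Step 2. Evaluate the standard form: now 3*y**4*log(y)/20 - 3*y**4/80.
Answer: 3*y**4*log(y)/20 - 3*y**4/80.


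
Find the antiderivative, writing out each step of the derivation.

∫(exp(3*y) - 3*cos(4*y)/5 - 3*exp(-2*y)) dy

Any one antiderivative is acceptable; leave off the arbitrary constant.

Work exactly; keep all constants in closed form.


Step 1. Rewrite: now ∫(-3*exp(-2*y)) dy + ∫(exp(3*y)) dy + ∫(-3*cos(4*y)/5) dy.
Step 2. Evaluate the standard form: now ∫(exp(3*y)) dy + ∫(-3*cos(4*y)/5) dy + 3*exp(-2*y)/2.
Step 3. Evaluate the standard form: now -3*sin(4*y)/20 + ∫(exp(3*y)) dy + 3*exp(-2*y)/2.
Step 4. Evaluate the standard form: now exp(3*y)/3 - 3*sin(4*y)/20 + 3*exp(-2*y)/2.
Answer: exp(3*y)/3 - 3*sin(4*y)/20 + 3*exp(-2*y)/2.


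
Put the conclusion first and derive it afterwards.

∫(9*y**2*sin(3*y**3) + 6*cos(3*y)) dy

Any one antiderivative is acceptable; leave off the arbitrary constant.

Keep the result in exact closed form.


The answer is 2*sin(3*y) - cos(3*y**3).
Step 1. Rewrite: now ∫(9*y**2*sin(3*y**3)) dy + ∫(6*cos(3*y)) dy.
Step 2. Evaluate the standard form: now 2*sin(3*y) + ∫(9*y**2*sin(3*y**3)) dy.
Step 3. Substitute u = y**3, turning ∫(9*y**2*sin(3*y**3)) dy into ∫(3*sin(3*u)) du: now 2*sin(3*y) + ∫(3*sin(3*u)) du.
Step 4. Evaluate the standard form: now 2*sin(3*y) - cos(3*u).
Step 5. Substitute back u = y**3: now 2*sin(3*y) - cos(3*y**3).
Answer: 2*sin(3*y) - cos(3*y**3).


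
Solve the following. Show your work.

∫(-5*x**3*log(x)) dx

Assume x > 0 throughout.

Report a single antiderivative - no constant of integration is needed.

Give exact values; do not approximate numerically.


Step 1. Integrate ∫(-5*x**3*log(x)) dx by parts with u = log(x), dv = (-5*x**3) dx, so v = -5*x**4/4 [assuming x > 0]: now -5*x**4*log(x)/4 + ∫(5*x**3/4) dx.
Step 2. Evaluate the standard form: now -5*x**4*log(x)/4 + 5*x**4/16.
Answer: -5*x**4*log(x)/4 + 5*x**4/16.


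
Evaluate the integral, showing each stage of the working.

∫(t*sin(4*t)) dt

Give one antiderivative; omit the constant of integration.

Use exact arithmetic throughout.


Step 1. Integrate ∫(t*sin(4*t)) dt by parts with u = t, dv = (sin(4*t)) dt, so v = -cos(4*t)/4: now -t*cos(4*t)/4 + ∫(cos(4*t)/4) dt.
Step 2. Evaluate the standard form: now -t*cos(4*t)/4 + sin(4*t)/16.
Answer: -t*cos(4*t)/4 + sin(4*t)/16.


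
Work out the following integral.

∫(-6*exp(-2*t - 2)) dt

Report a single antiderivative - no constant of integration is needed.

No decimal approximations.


Answer: 3*exp(-2*t - 2).


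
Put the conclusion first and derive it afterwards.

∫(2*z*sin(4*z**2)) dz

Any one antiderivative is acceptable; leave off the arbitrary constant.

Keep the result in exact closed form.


The answer is -cos(4*z**2)/4.
Step 1. Substitute u = z**2, turning ∫(2*z*sin(4*z**2)) dz into ∫(sin(4*u)) du: now ∫(sin(4*u)) du.
Step 2. Evaluate the standard form: now -cos(4*u)/4.
Step 3. Substitute back u = z**2: now -cos(4*z**2)/4.
Answer: -cos(4*z**2)/4.


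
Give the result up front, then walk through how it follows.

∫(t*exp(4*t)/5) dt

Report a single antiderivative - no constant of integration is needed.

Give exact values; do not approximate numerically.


The answer is t*exp(4*t)/20 - exp(4*t)/80.
Step 1. Integrate ∫(t*exp(4*t)/5) dt by parts with u = t, dv = (exp(4*t)/5) dt, so v = exp(4*t)/20: now t*exp(4*t)/20 + ∫(-exp(4*t)/20) dt.
Step 2. Evaluate the standard form: now t*exp(4*t)/20 - exp(4*t)/80.
Answer: t*exp(4*t)/20 - exp(4*t)/80.


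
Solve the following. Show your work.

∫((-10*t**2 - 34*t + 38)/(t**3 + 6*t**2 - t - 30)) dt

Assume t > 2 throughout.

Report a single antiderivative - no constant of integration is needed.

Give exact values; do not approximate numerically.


Step 1. Decompose ∫((-10*t**2 - 34*t + 38)/(t**3 + 6*t**2 - t - 30)) dt by partial fractions, (-10*t**2 - 34*t + 38)/(t**3 + 6*t**2 - t - 30) = -3/(t + 5) - 5/(t + 3) - 2/(t - 2): now ∫(-2/(t - 2)) dt + ∫(-5/(t + 3)) dt + ∫(-3/(t + 5)) dt.
Step 2. Evaluate the standard form [assuming t > 2]: now -2*log(t - 2) + ∫(-5/(t + 3)) dt + ∫(-3/(t + 5)) dt.
Step 3. Evaluate the standard form [assuming t > -5]: now -2*log(t - 2) - 3*log(t + 5) + ∫(-5/(t + 3)) dt.
Step 4. Evaluate the standard form [assuming t > -3]: now -2*log(t - 2) - 5*log(t + 3) - 3*log(t + 5).
Answer: -2*log(t - 2) - 5*log(t + 3) - 3*log(t + 5).


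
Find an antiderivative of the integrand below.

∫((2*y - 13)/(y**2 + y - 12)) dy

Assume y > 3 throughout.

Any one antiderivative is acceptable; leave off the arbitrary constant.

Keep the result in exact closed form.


Answer: -log(y - 3) + 3*log(y + 4).


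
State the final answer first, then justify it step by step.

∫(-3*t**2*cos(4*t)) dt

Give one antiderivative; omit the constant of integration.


The answer is -3*t**2*sin(4*t)/4 - 3*t*cos(4*t)/8 + 3*sin(4*t)/32.
Step 1. Integrate ∫(-3*t**2*cos(4*t)) dt by parts with u = t**2, dv = (-3*cos(4*t)) dt, so v = -3*sin(4*t)/4: now -3*t**2*sin(4*t)/4 + ∫(3*t*sin(4*t)/2) dt.
Step 2. Integrate ∫(3*t*sin(4*t)/2) dt by parts with u = t, dv = (3*sin(4*t)/2) dt, so v = -3*cos(4*t)/8: now -3*t**2*sin(4*t)/4 - 3*t*cos(4*t)/8 + ∫(3*cos(4*t)/8) dt.
Step 3. Evaluate the standard form: now -3*t**2*sin(4*t)/4 - 3*t*cos(4*t)/8 + 3*sin(4*t)/32.
Answer: -3*t**2*sin(4*t)/4 - 3*t*cos(4*t)/8 + 3*sin(4*t)/32.


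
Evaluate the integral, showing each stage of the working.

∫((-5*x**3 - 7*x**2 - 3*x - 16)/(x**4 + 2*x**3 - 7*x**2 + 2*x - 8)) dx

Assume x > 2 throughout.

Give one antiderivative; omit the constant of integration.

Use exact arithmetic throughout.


Step 1. Decompose ∫((-5*x**3 - 7*x**2 - 3*x - 16)/(x**4 + 2*x**3 - 7*x**2 + 2*x - 8)) dx by partial fractions, (-5*x**3 - 7*x**2 - 3*x - 16)/(x**4 + 2*x**3 - 7*x**2 + 2*x - 8) = 1/(x**2 + 1) - 2/(x + 4) - 3/(x - 2): now ∫(-3/(x - 2)) dx + ∫(-2/(x + 4)) dx + ∫(1/(x**2 + 1)) dx.
Step 2. Evaluate the standard form [assuming x > 2]: now -3*log(x - 2) + ∫(-2/(x + 4)) dx + ∫(1/(x**2 + 1)) dx.
Step 3. Evaluate the standard form [assuming x > -4]: now -3*log(x - 2) - 2*log(x + 4) + ∫(1/(x**2 + 1)) dx.
Step 4. Evaluate the standard form: now -3*log(x - 2) - 2*log(x + 4) + atan(x).
Answer: -3*log(x - 2) - 2*log(x + 4) + atan(x).


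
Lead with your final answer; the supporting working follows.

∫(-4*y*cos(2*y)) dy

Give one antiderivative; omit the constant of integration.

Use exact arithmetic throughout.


The answer is -2*y*sin(2*y) - cos(2*y).
Step 1. Integrate ∫(-4*y*cos(2*y)) dy by parts with u = y, dv = (-4*cos(2*y)) dy, so v = -2*sin(2*y): now -2*y*sin(2*y) + ∫(2*sin(2*y)) dy.
Step 2. Evaluate the standard form: now -2*y*sin(2*y) - cos(2*y).
Answer: -2*y*sin(2*y) - cos(2*y).


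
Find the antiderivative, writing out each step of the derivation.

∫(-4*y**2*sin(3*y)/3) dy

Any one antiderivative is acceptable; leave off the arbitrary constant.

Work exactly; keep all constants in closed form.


Step 1. Integrate ∫(-4*y**2*sin(3*y)/3) dy by parts with u = y**2, dv = (-4*sin(3*y)/3) dy, so v = 4*cos(3*y)/9: now 4*y**2*cos(3*y)/9 + ∫(-8*y*cos(3*y)/9) dy.
Step 2. Integrate ∫(-8*y*cos(3*y)/9) dy by parts with u = y, dv = (-8*cos(3*y)/9) dy, so v = -8*sin(3*y)/27: now 4*y**2*cos(3*y)/9 - 8*y*sin(3*y)/27 + ∫(8*sin(3*y)/27) dy.
Step 3. Evaluate the standard form: now 4*y**2*cos(3*y)/9 - 8*y*sin(3*y)/27 - 8*cos(3*y)/81.
Answer: 4*y**2*cos(3*y)/9 - 8*y*sin(3*y)/27 - 8*cos(3*y)/81.


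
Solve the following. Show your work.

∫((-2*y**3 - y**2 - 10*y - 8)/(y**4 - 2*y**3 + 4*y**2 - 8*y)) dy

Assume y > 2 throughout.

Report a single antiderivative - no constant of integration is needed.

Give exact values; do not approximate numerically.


Step 1. Decompose ∫((-2*y**3 - y**2 - 10*y - 8)/(y**4 - 2*y**3 + 4*y**2 - 8*y)) dy by partial fractions, (-2*y**3 - y**2 - 10*y - 8)/(y**4 - 2*y**3 + 4*y**2 - 8*y) = 1/(y**2 + 4) - 3/(y - 2) + 1/y: now ∫(1/y) dy + ∫(-3/(y - 2)) dy + ∫(1/(y**2 + 4)) dy.
Step 2. Evaluate the standard form [assuming y > 2]: now -3*log(y - 2) + ∫(1/y) dy + ∫(1/(y**2 + 4)) dy.
Step 3. Evaluate the standard form [assuming y > 0]: now log(y) - 3*log(y - 2) + ∫(1/(y**2 + 4)) dy.
Step 4. Evaluate the standard form: now log(y) - 3*log(y - 2) + atan(y/2)/2.
Answer: log(y) - 3*log(y - 2) + atan(y/2)/2.


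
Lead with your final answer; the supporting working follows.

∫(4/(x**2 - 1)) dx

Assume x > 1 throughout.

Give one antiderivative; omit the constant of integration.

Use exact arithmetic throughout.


The answer is 2*log(x - 1) - 2*log(x + 1).
Step 1. Decompose ∫(4/(x**2 - 1)) dx by partial fractions, 4/(x**2 - 1) = -2/(x + 1) + 2/(x - 1): now ∫(2/(x - 1)) dx + ∫(-2/(x + 1)) dx.
Step 2. Evaluate the standard form [assuming x > 1]: now 2*log(x - 1) + ∫(-2/(x + 1)) dx.
Step 3. Evaluate the standard form [assuming x > -1]: now 2*log(x - 1) - 2*log(x + 1).
Answer: 2*log(x - 1) - 2*log(x + 1).


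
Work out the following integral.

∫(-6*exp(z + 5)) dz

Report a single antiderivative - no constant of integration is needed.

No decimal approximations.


Answer: -6*exp(z + 5).


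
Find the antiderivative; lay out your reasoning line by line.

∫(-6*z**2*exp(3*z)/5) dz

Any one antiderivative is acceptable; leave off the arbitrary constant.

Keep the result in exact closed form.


Step 1. Integrate ∫(-6*z**2*exp(3*z)/5) dz by parts with u = z**2, dv = (-6*exp(3*z)/5) dz, so v = -2*exp(3*z)/5: now -2*z**2*exp(3*z)/5 + ∫(4*z*exp(3*z)/5) dz.
Step 2. Integrate ∫(4*z*exp(3*z)/5) dz by parts with u = z, dv = (4*exp(3*z)/5) dz, so v = 4*exp(3*z)/15: now -2*z**2*exp(3*z)/5 + 4*z*exp(3*z)/15 + ∫(-4*exp(3*z)/15) dz.
Step 3. Evaluate the standard form: now -2*z**2*exp(3*z)/5 + 4*z*exp(3*z)/15 - 4*exp(3*z)/45.
Answer: -2*z**2*exp(3*z)/5 + 4*z*exp(3*z)/15 - 4*exp(3*z)/45.


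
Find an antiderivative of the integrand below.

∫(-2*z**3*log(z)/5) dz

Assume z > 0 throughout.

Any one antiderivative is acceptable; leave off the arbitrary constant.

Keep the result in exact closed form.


Answer: -z**4*log(z)/10 + z**4/40.


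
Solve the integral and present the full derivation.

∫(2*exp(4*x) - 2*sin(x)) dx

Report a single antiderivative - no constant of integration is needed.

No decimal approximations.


Step 1. Rewrite: now ∫(2*exp(4*x)) dx + ∫(-2*sin(x)) dx.
Step 2. Evaluate the standard form: now 2*cos(x) + ∫(2*exp(4*x)) dx.
Step 3. Evaluate the standard form: now exp(4*x)/2 + 2*cos(x).
Answer: exp(4*x)/2 + 2*cos(x).


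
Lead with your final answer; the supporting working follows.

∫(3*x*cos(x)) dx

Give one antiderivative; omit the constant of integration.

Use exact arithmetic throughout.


The answer is 3*x*sin(x) + 3*cos(x).
Step 1. Integrate ∫(3*x*cos(x)) dx by parts with u = x, dv = (3*cos(x)) dx, so v = 3*sin(x): now 3*x*sin(x) + ∫(-3*sin(x)) dx.
Step 2. Evaluate the standard form: now 3*x*sin(x) + 3*cos(x).
Answer: 3*x*sin(x) + 3*cos(x).


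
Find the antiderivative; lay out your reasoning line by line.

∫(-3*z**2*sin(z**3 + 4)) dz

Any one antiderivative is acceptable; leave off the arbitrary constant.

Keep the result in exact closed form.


Step 1. Substitute u = z**3 + 4, turning ∫(-3*z**2*sin(z**3 + 4)) dz into ∫(-sin(u)) du: now ∫(-sin(u)) du.
Step 2. Evaluate the standard form: now cos(u).
Step 3. Substitute back u = z**3 + 4: now cos(z**3 + 4).
Answer: cos(z**3 + 4).


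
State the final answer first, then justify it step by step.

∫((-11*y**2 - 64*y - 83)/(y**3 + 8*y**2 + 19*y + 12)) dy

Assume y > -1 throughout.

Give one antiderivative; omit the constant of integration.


The answer is -5*log(y + 1) - 5*log(y + 3) - log(y + 4).
Step 1. Decompose ∫((-11*y**2 - 64*y - 83)/(y**3 + 8*y**2 + 19*y + 12)) dy by partial fractions, (-11*y**2 - 64*y - 83)/(y**3 + 8*y**2 + 19*y + 12) = -1/(y + 4) - 5/(y + 3) - 5/(y + 1): now ∫(-5/(y + 1)) dy + ∫(-5/(y + 3)) dy + ∫(-1/(y + 4)) dy.
Step 2. Evaluate the standard form [assuming y > -4]: now -log(y + 4) + ∫(-5/(y + 1)) dy + ∫(-5/(y + 3)) dy.
Step 3. Evaluate the standard form [assuming y > -1]: now -5*log(y + 1) - log(y + 4) + ∫(-5/(y + 3)) dy.
Step 4. Evaluate the standard form [assuming y > -3]: now -5*log(y + 1) - 5*log(y + 3) - log(y + 4).
Answer: -5*log(y + 1) - 5*log(y + 3) - log(y + 4).


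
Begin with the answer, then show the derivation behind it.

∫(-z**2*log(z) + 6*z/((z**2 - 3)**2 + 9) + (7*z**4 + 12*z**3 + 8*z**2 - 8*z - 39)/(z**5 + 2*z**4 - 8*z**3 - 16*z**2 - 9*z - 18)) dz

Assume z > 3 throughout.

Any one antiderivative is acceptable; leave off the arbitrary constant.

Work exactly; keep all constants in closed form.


The answer is -z**3*log(z)/3 + z**3/9 + 3*log(z - 3) - log(z + 2) + 5*log(z + 3) + 2*atan(z) + atan(z**2/3 - 1).
Step 1. Rewrite: now ∫(6*z/((z**2 - 3)**2 + 9)) dz + ∫(-z**2*log(z)) dz + ∫((7*z**4 + 12*z**3 + 8*z**2 - 8*z - 39)/(z**5 + 2*z**4 - 8*z**3 - 16*z**2 - 9*z - 18)) dz.
Step 2. Substitute u = z**2 - 3, turning ∫(6*z/((z**2 - 3)**2 + 9)) dz into ∫(3/(u**2 + 9)) du: now ∫(-z**2*log(z)) dz + ∫((7*z**4 + 12*z**3 + 8*z**2 - 8*z - 39)/(z**5 + 2*z**4 - 8*z**3 - 16*z**2 - 9*z - 18)) dz + ∫(3/(u**2 + 9)) du.
Step 3. Evaluate the standard form: now atan(u/3) + ∫(-z**2*log(z)) dz + ∫((7*z**4 + 12*z**3 + 8*z**2 - 8*z - 39)/(z**5 + 2*z**4 - 8*z**3 - 16*z**2 - 9*z - 18)) dz.
Step 4. Substitute back u = z**2 - 3: now atan(z**2/3 - 1) + ∫(-z**2*log(z)) dz + ∫((7*z**4 + 12*z**3 + 8*z**2 - 8*z - 39)/(z**5 + 2*z**4 - 8*z**3 - 16*z**2 - 9*z - 18)) dz.
Step 5. Decompose ∫((7*z**4 + 12*z**3 + 8*z**2 - 8*z - 39)/(z**5 + 2*z**4 - 8*z**3 - 16*z**2 - 9*z - 18)) dz by partial fractions, (7*z**4 + 12*z**3 + 8*z**2 - 8*z - 39)/(z**5 + 2*z**4 - 8*z**3 - 16*z**2 - 9*z - 18) = 2/(z**2 + 1) + 5/(z + 3) - 1/(z + 2) + 3/(z - 3): now atan(z**2/3 - 1) + ∫(-z**2*log(z)) dz + ∫(3/(z - 3)) dz + ∫(-1/(z + 2)) dz + ∫(5/(z + 3)) dz + ∫(2/(z**2 + 1)) dz.
Step 6. Evaluate the standard form [assuming z > 3]: now 3*log(z - 3) + atan(z**2/3 - 1) + ∫(-z**2*log(z)) dz + ∫(-1/(z + 2)) dz + ∫(5/(z + 3)) dz + ∫(2/(z**2 + 1)) dz.
Step 7. Evaluate the standard form [assuming z > -2]: now 3*log(z - 3) - log(z + 2) + atan(z**2/3 - 1) + ∫(-z**2*log(z)) dz + ∫(5/(z + 3)) dz + ∫(2/(z**2 + 1)) dz.
Step 8. Evaluate the standard form [assuming z > -3]: now 3*log(z - 3) - log(z + 2) + 5*log(z + 3) + atan(z**2/3 - 1) + ∫(-z**2*log(z)) dz + ∫(2/(z**2 + 1)) dz.
Step 9. Evaluate the standard form: now 3*log(z - 3) - log(z + 2) + 5*log(z + 3) + 2*atan(z) + atan(z**2/3 - 1) + ∫(-z**2*log(z)) dz.
Step 10. Integrate ∫(-z**2*log(z)) dz by parts with u = log(z), dv = (-z**2) dz, so v = -z**3/3 [assuming z > 0]: now -z**3*log(z)/3 + 3*log(z - 3) - log(z + 2) + 5*log(z + 3) + 2*atan(z) + atan(z**2/3 - 1) + ∫(z**2/3) dz.
Step 11. Evaluate the standard form: now -z**3*log(z)/3 + z**3/9 + 3*log(z - 3) - log(z + 2) + 5*log(z + 3) + 2*atan(z) + atan(z**2/3 - 1).
Answer: -z**3*log(z)/3 + z**3/9 + 3*log(z - 3) - log(z + 2) + 5*log(z + 3) + 2*atan(z) + atan(z**2/3 - 1).


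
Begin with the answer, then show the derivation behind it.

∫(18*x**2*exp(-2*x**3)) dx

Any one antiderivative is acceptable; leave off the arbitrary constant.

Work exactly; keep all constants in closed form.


The answer is -3*exp(-2*x**3).
Step 1. Substitute u = x**3, turning ∫(18*x**2*exp(-2*x**3)) dx into ∫(6*exp(-2*u)) du: now ∫(6*exp(-2*u)) du.
Step 2. Evaluate the standard form: now -3*exp(-2*u).
Step 3. Substitute back u = x**3: now -3*exp(-2*x**3).
Answer: -3*exp(-2*x**3).


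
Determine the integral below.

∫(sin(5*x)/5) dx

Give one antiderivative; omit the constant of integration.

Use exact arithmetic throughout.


Answer: -cos(5*x)/25.


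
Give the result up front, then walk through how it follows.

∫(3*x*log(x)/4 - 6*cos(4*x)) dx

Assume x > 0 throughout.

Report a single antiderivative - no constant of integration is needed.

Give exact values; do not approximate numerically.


The answer is 3*x**2*log(x)/8 - 3*x**2/16 - 3*sin(4*x)/2.
Step 1. Rewrite: now ∫(3*x*log(x)/4) dx + ∫(-6*cos(4*x)) dx.
Step 2. Integrate ∫(3*x*log(x)/4) dx by parts with u = log(x), dv = (3*x/4) dx, so v = 3*x**2/8 [assuming x > 0]: now 3*x**2*log(x)/8 + ∫(-3*x/8) dx + ∫(-6*cos(4*x)) dx.
Step 3. Evaluate the standard form: now 3*x**2*log(x)/8 - 3*x**2/16 + ∫(-6*cos(4*x)) dx.
Step 4. Evaluate the standard form: now 3*x**2*log(x)/8 - 3*x**2/16 - 3*sin(4*x)/2.
Answer: 3*x**2*log(x)/8 - 3*x**2/16 - 3*sin(4*x)/2.


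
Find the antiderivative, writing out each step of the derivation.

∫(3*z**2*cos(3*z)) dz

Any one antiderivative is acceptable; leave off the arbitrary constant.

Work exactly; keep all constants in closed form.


Step 1. Integrate ∫(3*z**2*cos(3*z)) dz by parts with u = z**2, dv = (3*cos(3*z)) dz, so v = sin(3*z): now z**2*sin(3*z) + ∫(-2*z*sin(3*z)) dz.
Step 2. Integrate ∫(-2*z*sin(3*z)) dz by parts with u = z, dv = (-2*sin(3*z)) dz, so v = 2*cos(3*z)/3: now z**2*sin(3*z) + 2*z*cos(3*z)/3 + ∫(-2*cos(3*z)/3) dz.
Step 3. Evaluate the standard form: now z**2*sin(3*z) + 2*z*cos(3*z)/3 - 2*sin(3*z)/9.
Answer: z**2*sin(3*z) + 2*z*cos(3*z)/3 - 2*sin(3*z)/9.


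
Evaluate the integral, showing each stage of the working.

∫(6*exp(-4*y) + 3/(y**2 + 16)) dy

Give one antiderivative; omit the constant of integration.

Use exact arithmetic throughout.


Step 1. Rewrite: now ∫(3/(y**2 + 16)) dy + ∫(6*exp(-4*y)) dy.
Step 2. Evaluate the standard form: now 3*atan(y/4)/4 + ∫(6*exp(-4*y)) dy.
Step 3. Evaluate the standard form: now 3*atan(y/4)/4 - 3*exp(-4*y)/2.
Answer: 3*atan(y/4)/4 - 3*exp(-4*y)/2.


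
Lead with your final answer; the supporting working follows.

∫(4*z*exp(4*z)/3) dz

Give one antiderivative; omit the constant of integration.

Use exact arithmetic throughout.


The answer is z*exp(4*z)/3 - exp(4*z)/12.
Step 1. Integrate ∫(4*z*exp(4*z)/3) dz by parts with u = z, dv = (4*exp(4*z)/3) dz, so v = exp(4*z)/3: now z*exp(4*z)/3 + ∫(-exp(4*z)/3) dz.
Step 2. Evaluate the standard form: now z*exp(4*z)/3 - exp(4*z)/12.
Answer: z*exp(4*z)/3 - exp(4*z)/12.


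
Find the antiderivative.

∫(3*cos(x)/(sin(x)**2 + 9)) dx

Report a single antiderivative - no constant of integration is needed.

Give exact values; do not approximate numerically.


Answer: atan(sin(x)/3).


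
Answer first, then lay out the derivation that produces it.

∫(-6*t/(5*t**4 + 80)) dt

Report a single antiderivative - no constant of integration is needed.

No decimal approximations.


The answer is -3*atan(t**2/4)/20.
Step 1. Substitute u = t**2, turning ∫(-6*t/(5*t**4 + 80)) dt into ∫(-3/(5*(u**2 + 16))) du: now ∫(-3/(5*(u**2 + 16))) du.
Step 2. Evaluate the standard form: now -3*atan(u/4)/20.
Step 3. Substitute back u = t**2: now -3*atan(t**2/4)/20.
Answer: -3*atan(t**2/4)/20.


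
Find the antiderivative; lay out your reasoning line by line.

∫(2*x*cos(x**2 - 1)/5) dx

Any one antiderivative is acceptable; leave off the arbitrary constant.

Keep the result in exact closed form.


Step 1. Substitute u = x**2 - 1, turning ∫(2*x*cos(x**2 - 1)/5) dx into ∫(cos(u)/5) du: now ∫(cos(u)/5) du.
Step 2. Evaluate the standard form: now sin(u)/5.
Step 3. Substitute back u = x**2 - 1: now sin(x**2 - 1)/5.
Answer: sin(x**2 - 1)/5.


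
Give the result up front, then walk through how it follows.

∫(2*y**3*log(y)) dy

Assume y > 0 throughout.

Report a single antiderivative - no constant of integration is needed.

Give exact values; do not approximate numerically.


The answer is y**4*log(y)/2 - y**4/8.
Step 1. Integrate ∫(2*y**3*log(y)) dy by parts with u = log(y), dv = (2*y**3) dy, so v = y**4/2 [assuming y > 0]: now y**4*log(y)/2 + ∫(-y**3/2) dy.
Step 2. Evaluate the standard form: now y**4*log(y)/2 - y**4/8.
Answer: y**4*log(y)/2 - y**4/8.


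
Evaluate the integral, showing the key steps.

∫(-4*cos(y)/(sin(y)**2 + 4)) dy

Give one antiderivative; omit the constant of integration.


Step 1. Substitute u = sin(y), turning ∫(-4*cos(y)/(sin(y)**2 + 4)) dy into ∫(-4/(u**2 + 4)) du: now ∫(-4/(u**2 + 4)) du.
Step 2. Evaluate the standard form: now -2*atan(u/2).
Step 3. Substitute back u = sin(y): now -2*atan(sin(y)/2).
Answer: -2*atan(sin(y)/2).


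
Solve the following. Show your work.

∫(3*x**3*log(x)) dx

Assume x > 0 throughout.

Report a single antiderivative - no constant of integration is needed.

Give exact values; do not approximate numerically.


Step 1. Integrate ∫(3*x**3*log(x)) dx by parts with u = log(x), dv = (3*x**3) dx, so v = 3*x**4/4 [assuming x > 0]: now 3*x**4*log(x)/4 + ∫(-3*x**3/4) dx.
Step 2. Evaluate the standard form: now 3*x**4*log(x)/4 - 3*x**4/16.
Answer: 3*x**4*log(x)/4 - 3*x**4/16.


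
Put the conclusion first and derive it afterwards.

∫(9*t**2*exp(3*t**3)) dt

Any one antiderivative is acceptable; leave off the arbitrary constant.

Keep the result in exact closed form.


The answer is exp(3*t**3).
Step 1. Substitute u = t**3, turning ∫(9*t**2*exp(3*t**3)) dt into ∫(3*exp(3*u)) du: now ∫(3*exp(3*u)) du.
Step 2. Evaluate the standard form: now exp(3*u).
Step 3. Substitute back u = t**3: now exp(3*t**3).
Answer: exp(3*t**3).


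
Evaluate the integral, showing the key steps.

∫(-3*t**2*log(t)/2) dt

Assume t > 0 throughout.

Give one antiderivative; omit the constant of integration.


Step 1. Integrate ∫(-3*t**2*log(t)/2) dt by parts with u = log(t), dv = (-3*t**2/2) dt, so v = -t**3/2 [assuming t > 0]: now -t**3*log(t)/2 + ∫(t**2/2) dt.
Step 2. Evaluate the standard form: now -t**3*log(t)/2 + t**3/6.
Answer: -t**3*log(t)/2 + t**3/6.


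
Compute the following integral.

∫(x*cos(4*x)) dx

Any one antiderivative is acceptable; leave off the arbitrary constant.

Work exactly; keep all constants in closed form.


Answer: x*sin(4*x)/4 + cos(4*x)/16.


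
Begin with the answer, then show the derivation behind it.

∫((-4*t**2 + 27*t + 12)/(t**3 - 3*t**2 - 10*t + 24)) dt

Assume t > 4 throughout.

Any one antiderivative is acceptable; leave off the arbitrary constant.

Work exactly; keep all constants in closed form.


The answer is 4*log(t - 4) - 5*log(t - 2) - 3*log(t + 3).
Step 1. Decompose ∫((-4*t**2 + 27*t + 12)/(t**3 - 3*t**2 - 10*t + 24)) dt by partial fractions, (-4*t**2 + 27*t + 12)/(t**3 - 3*t**2 - 10*t + 24) = -3/(t + 3) - 5/(t - 2) + 4/(t - 4): now ∫(4/(t - 4)) dt + ∫(-5/(t - 2)) dt + ∫(-3/(t + 3)) dt.
Step 2. Evaluate the standard form [assuming t > 4]: now 4*log(t - 4) + ∫(-5/(t - 2)) dt + ∫(-3/(t + 3)) dt.
Step 3. Evaluate the standard form [assuming t > -3]: now 4*log(t - 4) - 3*log(t + 3) + ∫(-5/(t - 2)) dt.
Step 4. Evaluate the standard form [assuming t > 2]: now 4*log(t - 4) - 5*log(t - 2) - 3*log(t + 3).
Answer: 4*log(t - 4) - 5*log(t - 2) - 3*log(t + 3).


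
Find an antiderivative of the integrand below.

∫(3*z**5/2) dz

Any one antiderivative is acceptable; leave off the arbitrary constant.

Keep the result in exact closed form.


Answer: z**6/4.


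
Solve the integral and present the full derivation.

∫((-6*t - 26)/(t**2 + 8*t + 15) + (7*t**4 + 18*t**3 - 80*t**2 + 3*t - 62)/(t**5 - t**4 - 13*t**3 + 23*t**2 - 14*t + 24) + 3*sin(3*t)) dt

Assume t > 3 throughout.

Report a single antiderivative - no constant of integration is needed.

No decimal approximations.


Step 1. Rewrite: now ∫((-6*t - 26)/(t**2 + 8*t + 15)) dt + ∫((7*t**4 + 18*t**3 - 80*t**2 + 3*t - 62)/(t**5 - t**4 - 13*t**3 + 23*t**2 - 14*t + 24)) dt + ∫(3*sin(3*t)) dt.
Step 2. Decompose ∫((-6*t - 26)/(t**2 + 8*t + 15)) dt by partial fractions, (-6*t - 26)/(t**2 + 8*t + 15) = -2/(t + 5) - 4/(t + 3): now ∫((7*t**4 + 18*t**3 - 80*t**2 + 3*t - 62)/(t**5 - t**4 - 13*t**3 + 23*t**2 - 14*t + 24)) dt + ∫(-4/(t + 3)) dt + ∫(-2/(t + 5)) dt + ∫(3*sin(3*t)) dt.
Step 3. Evaluate the standard form [assuming t > -5]: now -2*log(t + 5) + ∫((7*t**4 + 18*t**3 - 80*t**2 + 3*t - 62)/(t**5 - t**4 - 13*t**3 + 23*t**2 - 14*t + 24)) dt + ∫(-4/(t + 3)) dt + ∫(3*sin(3*t)) dt.
Step 4. Evaluate the standard form [assuming t > -3]: now -4*log(t + 3) - 2*log(t + 5) + ∫((7*t**4 + 18*t**3 - 80*t**2 + 3*t - 62)/(t**5 - t**4 - 13*t**3 + 23*t**2 - 14*t + 24)) dt + ∫(3*sin(3*t)) dt.
Step 5. Evaluate the standard form: now -4*log(t + 3) - 2*log(t + 5) - cos(3*t) + ∫((7*t**4 + 18*t**3 - 80*t**2 + 3*t - 62)/(t**5 - t**4 - 13*t**3 + 23*t**2 - 14*t + 24)) dt.
Step 6. Decompose ∫((7*t**4 + 18*t**3 - 80*t**2 + 3*t - 62)/(t**5 - t**4 - 13*t**3 + 23*t**2 - 14*t + 24)) dt by partial fractions, (7*t**4 + 18*t**3 - 80*t**2 + 3*t - 62)/(t**5 - t**4 - 13*t**3 + 23*t**2 - 14*t + 24) = 1/(t**2 + 1) - 1/(t + 4) + 4/(t - 2) + 4/(t - 3): now -4*log(t + 3) - 2*log(t + 5) - cos(3*t) + ∫(4/(t - 3)) dt + ∫(4/(t - 2)) dt + ∫(-1/(t + 4)) dt + ∫(1/(t**2 + 1)) dt.
Step 7. Evaluate the standard form [assuming t > 2]: now 4*log(t - 2) - 4*log(t + 3) - 2*log(t + 5) - cos(3*t) + ∫(4/(t - 3)) dt + ∫(-1/(t + 4)) dt + ∫(1/(t**2 + 1)) dt.
Step 8. Evaluate the standard form [assuming t > 3]: now 4*log(t - 3) + 4*log(t - 2) - 4*log(t + 3) - 2*log(t + 5) - cos(3*t) + ∫(-1/(t + 4)) dt + ∫(1/(t**2 + 1)) dt.
Step 9. Evaluate the standard form [assuming t > -4]: now 4*log(t - 3) + 4*log(t - 2) - 4*log(t + 3) - log(t + 4) - 2*log(t + 5) - cos(3*t) + ∫(1/(t**2 + 1)) dt.
Step 10. Evaluate the standard form: now 4*log(t - 3) + 4*log(t - 2) - 4*log(t + 3) - log(t + 4) - 2*log(t + 5) - cos(3*t) + atan(t).
Answer: 4*log(t - 3) + 4*log(t - 2) - 4*log(t + 3) - log(t + 4) - 2*log(t + 5) - cos(3*t) + atan(t).


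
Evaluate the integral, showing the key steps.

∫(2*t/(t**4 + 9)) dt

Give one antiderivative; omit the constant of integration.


Step 1. Substitute u = t**2, turning ∫(2*t/(t**4 + 9)) dt into ∫(1/(u**2 + 9)) du: now ∫(1/(u**2 + 9)) du.
Step 2. Evaluate the standard form: now atan(u/3)/3.
Step 3. Substitute back u = t**2: now atan(t**2/3)/3.
Answer: atan(t**2/3)/3.


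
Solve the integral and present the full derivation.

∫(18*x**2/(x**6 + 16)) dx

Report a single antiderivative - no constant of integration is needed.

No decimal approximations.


Step 1. Substitute u = x**3, turning ∫(18*x**2/(x**6 + 16)) dx into ∫(6/(u**2 + 16)) du: now ∫(6/(u**2 + 16)) du.
Step 2. Evaluate the standard form: now 3*atan(u/4)/2.
Step 3. Substitute back u = x**3: now 3*atan(x**3/4)/2.
Answer: 3*atan(x**3/4)/2.


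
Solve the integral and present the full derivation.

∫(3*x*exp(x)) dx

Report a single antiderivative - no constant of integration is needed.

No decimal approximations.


Step 1. Integrate ∫(3*x*exp(x)) dx by parts with u = x, dv = (3*exp(x)) dx, so v = 3*exp(x): now 3*x*exp(x) + ∫(-3*exp(x)) dx.
Step 2. Evaluate the standard form: now 3*x*exp(x) - 3*exp(x).
Answer: 3*x*exp(x) - 3*exp(x).


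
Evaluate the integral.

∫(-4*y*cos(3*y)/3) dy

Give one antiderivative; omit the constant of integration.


Answer: -4*y*sin(3*y)/9 - 4*cos(3*y)/27.


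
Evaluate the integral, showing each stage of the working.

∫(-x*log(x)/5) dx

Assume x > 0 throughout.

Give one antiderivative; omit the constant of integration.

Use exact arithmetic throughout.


Step 1. Integrate ∫(-x*log(x)/5) dx by parts with u = log(x), dv = (-x/5) dx, so v = -x**2/10 [assuming x > 0]: now -x**2*log(x)/10 + ∫(x/10) dx.
Step 2. Evaluate the standard form: now -x**2*log(x)/10 + x**2/20.
Answer: -x**2*log(x)/10 + x**2/20.


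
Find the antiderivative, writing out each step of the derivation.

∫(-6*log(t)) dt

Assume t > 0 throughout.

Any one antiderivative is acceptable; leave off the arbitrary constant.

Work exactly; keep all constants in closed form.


Step 1. Integrate ∫(-6*log(t)) dt by parts with u = log(t), dv = (-6) dt, so v = -6*t [assuming t > 0]: now -6*t*log(t) + ∫(6) dt.
Step 2. Evaluate the standard form: now -6*t*log(t) + 6*t.
Answer: -6*t*log(t) + 6*t.


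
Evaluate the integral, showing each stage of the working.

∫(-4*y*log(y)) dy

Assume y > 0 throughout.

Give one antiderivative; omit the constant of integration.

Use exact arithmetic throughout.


Step 1. Integrate ∫(-4*y*log(y)) dy by parts with u = log(y), dv = (-4*y) dy, so v = -2*y**2 [assuming y > 0]: now -2*y**2*log(y) + ∫(2*y) dy.
Step 2. Evaluate the standard form: now -2*y**2*log(y) + y**2.
Answer: -2*y**2*log(y) + y**2.


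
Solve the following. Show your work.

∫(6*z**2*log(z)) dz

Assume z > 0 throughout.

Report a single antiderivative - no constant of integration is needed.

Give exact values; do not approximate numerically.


Step 1. Integrate ∫(6*z**2*log(z)) dz by parts with u = log(z), dv = (6*z**2) dz, so v = 2*z**3 [assuming z > 0]: now 2*z**3*log(z) + ∫(-2*z**2) dz.
Step 2. Evaluate the standard form: now 2*z**3*log(z) - 2*z**3/3.
Answer: 2*z**3*log(z) - 2*z**3/3.


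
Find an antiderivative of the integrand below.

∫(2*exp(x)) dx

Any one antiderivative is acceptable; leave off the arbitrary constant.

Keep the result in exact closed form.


Answer: 2*exp(x).


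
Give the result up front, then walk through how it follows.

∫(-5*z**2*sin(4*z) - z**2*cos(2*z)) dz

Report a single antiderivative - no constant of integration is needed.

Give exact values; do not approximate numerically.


The answer is -z**2*sin(2*z)/2 + 5*z**2*cos(4*z)/4 - 5*z*sin(4*z)/8 - z*cos(2*z)/2 + sin(2*z)/4 - 5*cos(4*z)/32.
Step 1. Rewrite: now ∫(-5*z**2*sin(4*z)) dz + ∫(-z**2*cos(2*z)) dz.
Step 2. Integrate ∫(-5*z**2*sin(4*z)) dz by parts with u = z**2, dv = (-5*sin(4*z)) dz, so v = 5*cos(4*z)/4: now 5*z**2*cos(4*z)/4 + ∫(-5*z*cos(4*z)/2) dz + ∫(-z**2*cos(2*z)) dz.
Step 3. Integrate ∫(-5*z*cos(4*z)/2) dz by parts with u = z, dv = (-5*cos(4*z)/2) dz, so v = -5*sin(4*z)/8: now 5*z**2*cos(4*z)/4 - 5*z*sin(4*z)/8 + ∫(-z**2*cos(2*z)) dz + ∫(5*sin(4*z)/8) dz.
Step 4. Evaluate the standard form: now 5*z**2*cos(4*z)/4 - 5*z*sin(4*z)/8 - 5*cos(4*z)/32 + ∫(-z**2*cos(2*z)) dz.
Step 5. Integrate ∫(-z**2*cos(2*z)) dz by parts with u = z**2, dv = (-cos(2*z)) dz, so v = -sin(2*z)/2: now -z**2*sin(2*z)/2 + 5*z**2*cos(4*z)/4 - 5*z*sin(4*z)/8 - 5*cos(4*z)/32 + ∫(z*sin(2*z)) dz.
Step 6. Integrate ∫(z*sin(2*z)) dz by parts with u = z, dv = (sin(2*z)) dz, so v = -cos(2*z)/2: now -z**2*sin(2*z)/2 + 5*z**2*cos(4*z)/4 - 5*z*sin(4*z)/8 - z*cos(2*z)/2 - 5*cos(4*z)/32 + ∫(cos(2*z)/2) dz.
Step 7. Evaluate the standard form: now -z**2*sin(2*z)/2 + 5*z**2*cos(4*z)/4 - 5*z*sin(4*z)/8 - z*cos(2*z)/2 + sin(2*z)/4 - 5*cos(4*z)/32.
Answer: -z**2*sin(2*z)/2 + 5*z**2*cos(4*z)/4 - 5*z*sin(4*z)/8 - z*cos(2*z)/2 + sin(2*z)/4 - 5*cos(4*z)/32.


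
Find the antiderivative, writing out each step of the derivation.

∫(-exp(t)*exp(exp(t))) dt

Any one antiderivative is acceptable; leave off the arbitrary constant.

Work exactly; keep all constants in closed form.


Step 1. Substitute u = exp(t), turning ∫(-exp(t)*exp(exp(t))) dt into ∫(-exp(u)) du: now ∫(-exp(u)) du.
Step 2. Evaluate the standard form: now -exp(u).
Step 3. Substitute back u = exp(t): now -exp(exp(t)).
Answer: -exp(exp(t)).


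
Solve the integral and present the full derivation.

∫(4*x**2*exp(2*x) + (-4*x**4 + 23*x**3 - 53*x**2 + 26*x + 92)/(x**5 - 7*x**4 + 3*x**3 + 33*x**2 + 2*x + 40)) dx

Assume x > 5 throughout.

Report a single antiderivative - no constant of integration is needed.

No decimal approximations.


Step 1. Rewrite: now ∫(4*x**2*exp(2*x)) dx + ∫((-4*x**4 + 23*x**3 - 53*x**2 + 26*x + 92)/(x**5 - 7*x**4 + 3*x**3 + 33*x**2 + 2*x + 40)) dx.
Step 2. Decompose ∫((-4*x**4 + 23*x**3 - 53*x**2 + 26*x + 92)/(x**5 - 7*x**4 + 3*x**3 + 33*x**2 + 2*x + 40)) dx by partial fractions, (-4*x**4 + 23*x**3 - 53*x**2 + 26*x + 92)/(x**5 - 7*x**4 + 3*x**3 + 33*x**2 + 2*x + 40) = 3/(x**2 + 1) - 2/(x + 2) + 2/(x - 4) - 4/(x - 5): now ∫(4*x**2*exp(2*x)) dx + ∫(-4/(x - 5)) dx + ∫(2/(x - 4)) dx + ∫(-2/(x + 2)) dx + ∫(3/(x**2 + 1)) dx.
Step 3. Evaluate the standard form [assuming x > 4]: now 2*log(x - 4) + ∫(4*x**2*exp(2*x)) dx + ∫(-4/(x - 5)) dx + ∫(-2/(x + 2)) dx + ∫(3/(x**2 + 1)) dx.
Step 4. Evaluate the standard form [assuming x > 5]: now -4*log(x - 5) + 2*log(x - 4) + ∫(4*x**2*exp(2*x)) dx + ∫(-2/(x + 2)) dx + ∫(3/(x**2 + 1)) dx.
Step 5. Evaluate the standard form [assuming x > -2]: now -4*log(x - 5) + 2*log(x - 4) - 2*log(x + 2) + ∫(4*x**2*exp(2*x)) dx + ∫(3/(x**2 + 1)) dx.
Step 6. Evaluate the standard form: now -4*log(x - 5) + 2*log(x - 4) - 2*log(x + 2) + 3*atan(x) + ∫(4*x**2*exp(2*x)) dx.
Step 7. Integrate ∫(4*x**2*exp(2*x)) dx by parts with u = x**2, dv = (4*exp(2*x)) dx, so v = 2*exp(2*x): now 2*x**2*exp(2*x) - 4*log(x - 5) + 2*log(x - 4) - 2*log(x + 2) + 3*atan(x) + ∫(-4*x*exp(2*x)) dx.
Step 8. Integrate ∫(-4*x*exp(2*x)) dx by parts with u = x, dv = (-4*exp(2*x)) dx, so v = -2*exp(2*x): now 2*x**2*exp(2*x) - 2*x*exp(2*x) - 4*log(x - 5) + 2*log(x - 4) - 2*log(x + 2) + 3*atan(x) + ∫(2*exp(2*x)) dx.
Step 9. Evaluate the standard form: now 2*x**2*exp(2*x) - 2*x*exp(2*x) + exp(2*x) - 4*log(x - 5) + 2*log(x - 4) - 2*log(x + 2) + 3*atan(x).
Answer: 2*x**2*exp(2*x) - 2*x*exp(2*x) + exp(2*x) - 4*log(x - 5) + 2*log(x - 4) - 2*log(x + 2) + 3*atan(x).


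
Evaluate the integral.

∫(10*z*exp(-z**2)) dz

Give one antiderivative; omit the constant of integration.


Answer: -5*exp(-z**2).


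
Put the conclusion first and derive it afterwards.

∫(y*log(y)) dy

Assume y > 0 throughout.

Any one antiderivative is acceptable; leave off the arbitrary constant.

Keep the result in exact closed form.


The answer is y**2*log(y)/2 - y**2/4.
Step 1. Integrate ∫(y*log(y)) dy by parts with u = log(y), dv = (y) dy, so v = y**2/2 [assuming y > 0]: now y**2*log(y)/2 + ∫(-y/2) dy.
Step 2. Evaluate the standard form: now y**2*log(y)/2 - y**2/4.
Answer: y**2*log(y)/2 - y**2/4.
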